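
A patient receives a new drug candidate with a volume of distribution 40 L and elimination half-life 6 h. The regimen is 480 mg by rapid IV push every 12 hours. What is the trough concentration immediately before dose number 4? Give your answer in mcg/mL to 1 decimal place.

f = (1/2)^(τ/t½) = (1/2)^(12/6) ≈ 0.2500.
C₀ = D/Vd = 480/40 ≈ 12.000 mcg/mL.
Before the 4th dose, 3 doses have been given. Superposition: Cmin = C₀·(f + f² + … + f^3).
≈ 12.000 × (0.2500 + 0.0625 + 0.0156) ≈ 12.000 × 0.3281 ≈ 3.937 mcg/mL.

3.9 mcg/mL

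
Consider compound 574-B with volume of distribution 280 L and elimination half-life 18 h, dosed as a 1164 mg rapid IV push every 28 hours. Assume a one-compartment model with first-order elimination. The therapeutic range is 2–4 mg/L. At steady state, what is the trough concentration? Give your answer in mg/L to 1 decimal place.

2.1 mg/L

Over one 28-h interval, 28/18 ≈ 1.5556 half-lives elapse, leaving f ≈ 0.3402 of each dose.
Each bolus raises the concentration by D/Vd = 1164/280 ≈ 4.157 mg/L.
Steady-state trough Cmin,ss = C₀·f/(1−f) ≈ 4.157 × 0.3402/0.6598 ≈ 2.143 mg/L.
Trough 2.1 mg/L vs MEC 2 mg/L: adequate.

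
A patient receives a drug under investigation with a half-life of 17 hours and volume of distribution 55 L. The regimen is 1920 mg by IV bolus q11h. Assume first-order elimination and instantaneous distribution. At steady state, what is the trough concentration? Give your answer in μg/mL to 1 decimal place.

61.7 μg/mL

τ/t½ = 11/17 ≈ 0.64706, so fraction remaining f = (1/2)^(11/17) ≈ 0.6386.
Each bolus raises the concentration by D/Vd = 1920/55 ≈ 34.909 μg/mL.
Steady-state trough Cmin,ss = C₀·f/(1−f) ≈ 34.909 × 0.6386/0.3614 ≈ 61.685 μg/mL.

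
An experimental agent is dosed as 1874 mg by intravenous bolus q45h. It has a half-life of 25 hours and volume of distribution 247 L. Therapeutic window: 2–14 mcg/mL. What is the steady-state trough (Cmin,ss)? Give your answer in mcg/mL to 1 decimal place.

k = ln2/t½ = ln2/25 ≈ 0.027726 h⁻¹; fraction remaining f = e^(−kτ) = e^(−0.027726×45) ≈ 0.2872.
Accumulation ratio R = 1/(1 − f) ≈ 1/0.7128 ≈ 1.4029.
Each bolus raises the concentration by D/Vd = 1874/247 ≈ 7.587 mcg/mL.
Steady-state peak Cmax,ss = C₀·R ≈ 7.587 × 1.4029 ≈ 10.644 mcg/mL.
Steady-state trough Cmin,ss = Cmax,ss·f ≈ 10.644 × 0.2872 ≈ 3.057 mcg/mL.
Trough 3.1 mcg/mL vs MEC 2 mcg/mL: adequate.

3.1 mcg/mL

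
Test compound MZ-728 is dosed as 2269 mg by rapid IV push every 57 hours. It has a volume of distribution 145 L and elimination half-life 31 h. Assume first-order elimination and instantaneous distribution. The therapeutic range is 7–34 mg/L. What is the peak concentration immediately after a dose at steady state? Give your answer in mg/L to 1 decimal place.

τ/t½ = 57/31 ≈ 1.8387, so fraction remaining f = (1/2)^(57/31) ≈ 0.2796.
Accumulation ratio R = 1/(1 − f) ≈ 1/0.7204 ≈ 1.3881.
Each bolus raises the concentration by D/Vd = 2269/145 ≈ 15.648 mg/L.
Steady-state peak Cmax,ss = C₀·R ≈ 15.648 × 1.3881 ≈ 21.721 mg/L.
Peak 21.7 mg/L vs MTC 34 mg/L: below toxic threshold.

21.7 mg/L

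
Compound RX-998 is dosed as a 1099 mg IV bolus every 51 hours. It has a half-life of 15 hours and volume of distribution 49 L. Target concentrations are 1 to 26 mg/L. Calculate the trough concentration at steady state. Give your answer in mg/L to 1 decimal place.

2.3 mg/L

k = ln2/t½ = ln2/15 ≈ 0.046210 h⁻¹; fraction remaining f = e^(−kτ) = e^(−0.046210×51) ≈ 0.0947.
Accumulation ratio R = 1/(1 − f) ≈ 1/0.9053 ≈ 1.1046.
Each bolus raises the concentration by D/Vd = 1099/49 ≈ 22.429 mg/L.
Cmax,ss = C₀/(1 − f) ≈ 22.429/0.9053 ≈ 24.775 mg/L.
One interval later, Cmin,ss = Cmax,ss·e^(−kτ) ≈ 24.775 × 0.0947 ≈ 2.346 mg/L.
Trough 2.3 mg/L vs MEC 1 mg/L: adequate.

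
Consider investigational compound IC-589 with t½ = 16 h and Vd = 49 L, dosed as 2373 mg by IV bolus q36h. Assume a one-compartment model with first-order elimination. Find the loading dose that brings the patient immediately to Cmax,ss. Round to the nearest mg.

f = (1/2)^(36/16) ≈ 0.210224; accumulation ratio R = 1/(1−f) ≈ 1.26618.
Loading dose to hit Cmax,ss on first dose: D_load = D_maint·R ≈ 2373 × 1.26618 ≈ 3004.65 mg.

3005 mg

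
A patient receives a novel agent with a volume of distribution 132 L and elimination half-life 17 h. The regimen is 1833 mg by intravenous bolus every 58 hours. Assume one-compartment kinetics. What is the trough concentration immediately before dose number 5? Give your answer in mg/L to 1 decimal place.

f = (1/2)^(τ/t½) = (1/2)^(58/17) ≈ 0.0940.
C₀ = D/Vd = 1833/132 ≈ 13.886 mg/L.
Before the 5th dose, 4 doses have been given. Superposition: Cmin = C₀·(f + f² + … + f^4).
≈ 13.886 × (0.0940 + 0.0088 + 0.0008 + 0.0001) ≈ 13.886 × 0.1037 ≈ 1.440 mg/L.

1.4 mg/L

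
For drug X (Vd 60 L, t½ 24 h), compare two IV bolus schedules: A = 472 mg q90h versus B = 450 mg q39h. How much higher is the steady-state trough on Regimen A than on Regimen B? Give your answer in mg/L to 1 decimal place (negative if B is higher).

-3.0 mg/L

Regimen A: f = (1/2)^(90/24) ≈ 0.0743; Cmin,ss = (472/60)·f/(1−f) ≈ 0.631 mg/L.
Regimen B: f = (1/2)^(39/24) ≈ 0.3242; Cmin,ss = (450/60)·f/(1−f) ≈ 3.598 mg/L.
Difference ≈ 0.631 − 3.598 ≈ -2.967 mg/L.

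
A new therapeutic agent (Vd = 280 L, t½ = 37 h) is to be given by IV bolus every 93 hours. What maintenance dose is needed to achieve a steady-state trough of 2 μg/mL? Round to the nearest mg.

2638 mg

τ/t½ = 93/37 ≈ 2.5135, so f = (1/2)^(93/37) ≈ 0.175129.
Cmin,ss = (D/Vd)·f/(1−f), so D = Cmin,ss·Vd·(1−f)/f.
D = 2 × 280 × (1−f)/f ≈ 2 × 280 × 4.71008 ≈ 2637.64 mg.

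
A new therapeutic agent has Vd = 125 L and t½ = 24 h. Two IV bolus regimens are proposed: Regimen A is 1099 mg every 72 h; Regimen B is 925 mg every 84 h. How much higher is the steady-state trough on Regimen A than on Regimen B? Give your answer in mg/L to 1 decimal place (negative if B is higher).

Regimen A: f = (1/2)^(72/24) ≈ 0.1250; Cmin,ss = (1099/125)·f/(1−f) ≈ 1.256 mg/L.
Regimen B: f = (1/2)^(84/24) ≈ 0.0884; Cmin,ss = (925/125)·f/(1−f) ≈ 0.718 mg/L.
Difference ≈ 1.256 − 0.718 ≈ 0.538 mg/L.

0.5 mg/L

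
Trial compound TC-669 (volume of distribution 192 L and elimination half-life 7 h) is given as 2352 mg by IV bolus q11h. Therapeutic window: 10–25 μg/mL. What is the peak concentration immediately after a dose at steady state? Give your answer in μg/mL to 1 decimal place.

18.5 μg/mL

Over one 11-h interval, 11/7 ≈ 1.5714 half-lives elapse, leaving f ≈ 0.3365 of each dose.
At steady state, accumulation factor R = 1/(1 − e^(−kτ)) ≈ 1.5072.
Single-dose peak C₀ = D/Vd = 2352/192 ≈ 12.250 μg/mL.
Steady-state peak Cmax,ss = C₀·R ≈ 12.250 × 1.5072 ≈ 18.463 μg/mL.
Peak 18.5 μg/mL vs MTC 25 μg/mL: below toxic threshold.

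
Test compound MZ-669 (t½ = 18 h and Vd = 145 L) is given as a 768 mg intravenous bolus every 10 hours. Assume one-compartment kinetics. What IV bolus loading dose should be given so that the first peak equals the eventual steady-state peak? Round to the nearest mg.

2403 mg

f = (1/2)^(10/18) ≈ 0.680395; accumulation ratio R = 1/(1−f) ≈ 3.12886.
Loading dose to hit Cmax,ss on first dose: D_load = D_maint·R ≈ 768 × 3.12886 ≈ 2402.96 mg.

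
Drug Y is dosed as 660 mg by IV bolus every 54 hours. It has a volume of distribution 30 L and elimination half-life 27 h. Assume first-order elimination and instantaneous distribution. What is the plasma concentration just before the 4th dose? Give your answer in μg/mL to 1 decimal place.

f = (1/2)^(τ/t½) = (1/2)^(54/27) ≈ 0.2500.
C₀ = D/Vd = 660/30 ≈ 22.000 μg/mL.
Before the 4th dose, 3 doses have been given. Superposition: Cmin = C₀·(f + f² + … + f^3).
≈ 22.000 × (0.2500 + 0.0625 + 0.0156) ≈ 22.000 × 0.3281 ≈ 7.218 μg/mL.

7.2 μg/mL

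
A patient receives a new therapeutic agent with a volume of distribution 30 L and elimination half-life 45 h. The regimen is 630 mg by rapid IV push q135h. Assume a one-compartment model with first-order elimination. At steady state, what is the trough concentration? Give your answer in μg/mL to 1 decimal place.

τ = 135 h = 3 half-lives, so f = (1/2)^3 = 0.125.
Accumulation ratio R = 1/(1 − f) = 1/0.875 = 8/7.
Single-dose peak C₀ = D/Vd = 630/30 = 21 μg/mL.
Steady-state peak Cmax,ss = C₀·R = 21 × 8/7 ≈ 24.000 μg/mL.
Steady-state trough Cmin,ss = Cmax,ss·f ≈ 24.000 × 0.125 ≈ 3.000 μg/mL.

3.0 μg/mL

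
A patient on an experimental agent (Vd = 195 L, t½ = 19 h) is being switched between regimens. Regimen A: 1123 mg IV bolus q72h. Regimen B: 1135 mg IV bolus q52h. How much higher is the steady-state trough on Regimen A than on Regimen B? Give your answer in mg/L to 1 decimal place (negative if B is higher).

-0.6 mg/L

Regimen A: f = (1/2)^(72/19) ≈ 0.0723; Cmin,ss = (1123/195)·f/(1−f) ≈ 0.449 mg/L.
Regimen B: f = (1/2)^(52/19) ≈ 0.1500; Cmin,ss = (1135/195)·f/(1−f) ≈ 1.027 mg/L.
Difference ≈ 0.449 − 1.027 ≈ -0.578 mg/L.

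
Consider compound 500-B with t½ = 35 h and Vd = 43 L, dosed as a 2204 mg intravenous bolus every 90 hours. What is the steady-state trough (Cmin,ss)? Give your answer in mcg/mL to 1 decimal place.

τ/t½ = 90/35 ≈ 2.5714, so fraction remaining f = (1/2)^(90/35) ≈ 0.1682.
At steady state, accumulation factor R = 1/(1 − e^(−kτ)) ≈ 1.2022.
Each bolus raises the concentration by D/Vd = 2204/43 ≈ 51.256 mcg/mL.
Cmax,ss = C₀/(1 − f) ≈ 51.256/0.8318 ≈ 61.621 mcg/mL.
One interval later, Cmin,ss = Cmax,ss·e^(−kτ) ≈ 61.621 × 0.1682 ≈ 10.365 mcg/mL.

10.4 mcg/mL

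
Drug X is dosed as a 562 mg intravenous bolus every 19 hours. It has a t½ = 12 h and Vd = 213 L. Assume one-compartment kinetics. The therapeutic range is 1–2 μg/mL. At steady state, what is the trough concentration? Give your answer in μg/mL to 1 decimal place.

k = ln2/t½ = ln2/12 ≈ 0.057762 h⁻¹; fraction remaining f = e^(−kτ) = e^(−0.057762×19) ≈ 0.3337.
Single-dose peak C₀ = D/Vd = 562/213 ≈ 2.638 μg/mL.
Steady-state trough Cmin,ss = C₀·f/(1−f) ≈ 2.638 × 0.3337/0.6663 ≈ 1.321 μg/mL.
Trough 1.3 μg/mL vs MEC 1 μg/mL: adequate.

1.3 μg/mL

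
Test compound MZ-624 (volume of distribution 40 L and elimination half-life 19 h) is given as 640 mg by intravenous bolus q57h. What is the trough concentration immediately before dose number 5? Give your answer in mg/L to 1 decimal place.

f = (1/2)^(τ/t½) = (1/2)^(57/19) ≈ 0.1250.
C₀ = D/Vd = 640/40 ≈ 16.000 mg/L.
Before the 5th dose, 4 doses have been given. Superposition: Cmin = C₀·(f + f² + … + f^4).
≈ 16.000 × (0.1250 + 0.0156 + 0.0020 + 0.0002) ≈ 16.000 × 0.1428 ≈ 2.285 mg/L.

2.3 mg/L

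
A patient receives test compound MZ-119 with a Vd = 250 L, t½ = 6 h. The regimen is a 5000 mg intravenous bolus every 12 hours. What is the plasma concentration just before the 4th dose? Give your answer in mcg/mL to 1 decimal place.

f = (1/2)^(τ/t½) = (1/2)^(12/6) ≈ 0.2500.
C₀ = D/Vd = 5000/250 ≈ 20.000 mcg/mL.
Before the 4th dose, 3 doses have been given. Superposition: Cmin = C₀·(f + f² + … + f^3).
≈ 20.000 × (0.2500 + 0.0625 + 0.0156) ≈ 20.000 × 0.3281 ≈ 6.562 mcg/mL.

6.6 mcg/mL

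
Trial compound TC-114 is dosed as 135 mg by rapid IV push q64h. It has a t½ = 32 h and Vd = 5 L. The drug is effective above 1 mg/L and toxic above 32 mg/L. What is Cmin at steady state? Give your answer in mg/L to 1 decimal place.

The dosing interval is 2 half-lives, so f = 2^(−2) = 0.25.
At steady state, R = 1/(1 − 0.25) = 4/3.
Single-dose peak C₀ = D/Vd = 135/5 = 27 mg/L.
Steady-state peak Cmax,ss = C₀·R = 27 × 4/3 ≈ 36.000 mg/L.
Steady-state trough Cmin,ss = Cmax,ss·f ≈ 36.000 × 0.25 ≈ 9.000 mg/L.
Trough 9.0 mg/L vs MEC 1 mg/L: adequate.

9.0 mg/L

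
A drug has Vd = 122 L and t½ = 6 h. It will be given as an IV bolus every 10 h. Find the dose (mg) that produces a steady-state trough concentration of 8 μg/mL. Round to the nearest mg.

2123 mg

τ/t½ = 10/6 ≈ 1.6667, so f = (1/2)^(10/6) ≈ 0.314980.
Cmin,ss = (D/Vd)·f/(1−f), so D = Cmin,ss·Vd·(1−f)/f.
D = 8 × 122 × (1−f)/f ≈ 8 × 122 × 2.17480 ≈ 2122.60 mg.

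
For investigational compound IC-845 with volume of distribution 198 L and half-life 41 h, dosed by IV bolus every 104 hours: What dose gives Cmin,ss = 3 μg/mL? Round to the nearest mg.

τ/t½ = 104/41 ≈ 2.5366, so f = (1/2)^(104/41) ≈ 0.172350.
Cmin,ss = (D/Vd)·f/(1−f), so D = Cmin,ss·Vd·(1−f)/f.
D = 3 × 198 × (1−f)/f ≈ 3 × 198 × 4.80215 ≈ 2852.48 mg.

2852 mg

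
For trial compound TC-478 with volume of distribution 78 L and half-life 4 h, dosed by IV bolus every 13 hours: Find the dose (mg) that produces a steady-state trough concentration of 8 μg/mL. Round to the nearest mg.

τ/t½ = 13/4 ≈ 3.25, so f = (1/2)^(13/4) ≈ 0.105112.
Cmin,ss = (D/Vd)·f/(1−f), so D = Cmin,ss·Vd·(1−f)/f.
D = 8 × 78 × (1−f)/f ≈ 8 × 78 × 8.51366 ≈ 5312.52 mg.

5313 mg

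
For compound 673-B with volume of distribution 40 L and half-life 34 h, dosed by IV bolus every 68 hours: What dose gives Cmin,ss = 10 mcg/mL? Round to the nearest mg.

1200 mg

τ/t½ = 68/34 ≈ 2, so f = (1/2)^(68/34) ≈ 0.250000.
Cmin,ss = (D/Vd)·f/(1−f), so D = Cmin,ss·Vd·(1−f)/f.
D = 10 × 40 × (1−f)/f ≈ 10 × 40 × 3.00000 ≈ 1200.00 mg.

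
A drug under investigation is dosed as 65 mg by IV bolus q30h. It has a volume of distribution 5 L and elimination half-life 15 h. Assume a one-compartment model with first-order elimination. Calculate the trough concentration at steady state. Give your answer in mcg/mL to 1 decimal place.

4.3 mcg/mL

The dosing interval is 2 half-lives, so f = 2^(−2) = 0.25.
Accumulation ratio R = 1/(1 − f) = 1/0.75 = 4/3.
Single-dose peak C₀ = D/Vd = 65/5 = 13 mcg/mL.
Steady-state peak Cmax,ss = C₀·R = 13 × 4/3 ≈ 17.333 mcg/mL.
Steady-state trough Cmin,ss = Cmax,ss·f ≈ 17.333 × 0.25 ≈ 4.333 mcg/mL.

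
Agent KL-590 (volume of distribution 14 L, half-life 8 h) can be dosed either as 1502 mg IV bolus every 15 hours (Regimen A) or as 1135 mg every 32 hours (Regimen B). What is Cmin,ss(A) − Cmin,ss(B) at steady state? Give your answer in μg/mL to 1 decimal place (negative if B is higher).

34.8 μg/mL

Regimen A: f = (1/2)^(15/8) ≈ 0.2726; Cmin,ss = (1502/14)·f/(1−f) ≈ 40.206 μg/mL.
Regimen B: f = (1/2)^(32/8) ≈ 0.0625; Cmin,ss = (1135/14)·f/(1−f) ≈ 5.405 μg/mL.
Difference ≈ 40.206 − 5.405 ≈ 34.801 μg/mL.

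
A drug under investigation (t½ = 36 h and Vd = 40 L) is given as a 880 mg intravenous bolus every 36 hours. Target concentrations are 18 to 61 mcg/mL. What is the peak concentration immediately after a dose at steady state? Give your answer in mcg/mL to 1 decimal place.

44.0 mcg/mL

The dosing interval is 1 half-life, so f = 2^(−1) = 0.5.
Accumulation ratio R = 1/(1 − f) = 1/0.5 = 2/1.
Single-dose peak C₀ = D/Vd = 880/40 = 22 mcg/mL.
Steady-state peak Cmax,ss = C₀·R = 22 × 2/1 ≈ 44.000 mcg/mL.
Peak 44.0 mcg/mL vs MTC 61 mcg/mL: below toxic threshold.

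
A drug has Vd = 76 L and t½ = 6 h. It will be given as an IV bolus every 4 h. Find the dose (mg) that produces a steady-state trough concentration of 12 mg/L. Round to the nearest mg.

536 mg

τ/t½ = 4/6 ≈ 0.66667, so f = (1/2)^(4/6) ≈ 0.629961.
Cmin,ss = (D/Vd)·f/(1−f), so D = Cmin,ss·Vd·(1−f)/f.
D = 12 × 76 × (1−f)/f ≈ 12 × 76 × 0.58740 ≈ 535.71 mg.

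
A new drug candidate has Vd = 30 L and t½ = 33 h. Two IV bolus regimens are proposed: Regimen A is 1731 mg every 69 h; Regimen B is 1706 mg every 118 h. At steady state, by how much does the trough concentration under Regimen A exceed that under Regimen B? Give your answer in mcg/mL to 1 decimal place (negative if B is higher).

Regimen A: f = (1/2)^(69/33) ≈ 0.2347; Cmin,ss = (1731/30)·f/(1−f) ≈ 17.695 mcg/mL.
Regimen B: f = (1/2)^(118/33) ≈ 0.0839; Cmin,ss = (1706/30)·f/(1−f) ≈ 5.208 mcg/mL.
Difference ≈ 17.695 − 5.208 ≈ 12.487 mcg/mL.

12.5 mcg/mL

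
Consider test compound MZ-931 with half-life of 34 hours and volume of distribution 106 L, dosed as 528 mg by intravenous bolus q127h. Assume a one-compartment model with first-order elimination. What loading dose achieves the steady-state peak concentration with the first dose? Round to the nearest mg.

f = (1/2)^(127/34) ≈ 0.075087; accumulation ratio R = 1/(1−f) ≈ 1.08118.
Loading dose to hit Cmax,ss on first dose: D_load = D_maint·R ≈ 528 × 1.08118 ≈ 570.86 mg.

571 mg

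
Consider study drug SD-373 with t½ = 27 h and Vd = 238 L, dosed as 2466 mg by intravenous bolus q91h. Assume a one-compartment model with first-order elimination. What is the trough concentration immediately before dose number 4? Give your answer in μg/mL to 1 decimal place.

f = (1/2)^(τ/t½) = (1/2)^(91/27) ≈ 0.0967.
C₀ = D/Vd = 2466/238 ≈ 10.361 μg/mL.
Before the 4th dose, 3 doses have been given. Superposition: Cmin = C₀·(f + f² + … + f^3).
≈ 10.361 × (0.0967 + 0.0094 + 0.0009) ≈ 10.361 × 0.1070 ≈ 1.109 μg/mL.

1.1 μg/mL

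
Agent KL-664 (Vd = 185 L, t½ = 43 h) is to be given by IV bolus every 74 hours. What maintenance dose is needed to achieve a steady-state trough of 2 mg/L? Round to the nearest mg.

850 mg

τ/t½ = 74/43 ≈ 1.7209, so f = (1/2)^(74/43) ≈ 0.303353.
Cmin,ss = (D/Vd)·f/(1−f), so D = Cmin,ss·Vd·(1−f)/f.
D = 2 × 185 × (1−f)/f ≈ 2 × 185 × 2.29649 ≈ 849.70 mg.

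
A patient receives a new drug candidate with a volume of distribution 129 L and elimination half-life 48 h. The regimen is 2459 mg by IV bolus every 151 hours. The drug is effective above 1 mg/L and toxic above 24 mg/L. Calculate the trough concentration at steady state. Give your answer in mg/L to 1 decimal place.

τ/t½ = 151/48 ≈ 3.1458, so fraction remaining f = (1/2)^(151/48) ≈ 0.1130.
At steady state, accumulation factor R = 1/(1 − e^(−kτ)) ≈ 1.1274.
Single-dose peak C₀ = D/Vd = 2459/129 ≈ 19.062 mg/L.
Cmax,ss = C₀/(1 − f) ≈ 19.062/0.8870 ≈ 21.490 mg/L.
Steady-state trough Cmin,ss = Cmax,ss·f ≈ 21.490 × 0.1130 ≈ 2.428 mg/L.
Trough 2.4 mg/L vs MEC 1 mg/L: adequate.

2.4 mg/L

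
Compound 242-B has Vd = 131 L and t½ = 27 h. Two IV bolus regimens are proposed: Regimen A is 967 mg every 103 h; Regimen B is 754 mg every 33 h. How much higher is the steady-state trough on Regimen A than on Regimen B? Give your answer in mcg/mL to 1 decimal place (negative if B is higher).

Regimen A: f = (1/2)^(103/27) ≈ 0.0711; Cmin,ss = (967/131)·f/(1−f) ≈ 0.565 mcg/mL.
Regimen B: f = (1/2)^(33/27) ≈ 0.4286; Cmin,ss = (754/131)·f/(1−f) ≈ 4.317 mcg/mL.
Difference ≈ 0.565 − 4.317 ≈ -3.752 mcg/mL.

-3.8 mcg/mL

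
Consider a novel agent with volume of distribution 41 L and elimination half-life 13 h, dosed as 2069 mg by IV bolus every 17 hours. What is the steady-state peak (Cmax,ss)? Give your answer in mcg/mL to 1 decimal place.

τ/t½ = 17/13 ≈ 1.3077, so fraction remaining f = (1/2)^(17/13) ≈ 0.4040.
At steady state, accumulation factor R = 1/(1 − e^(−kτ)) ≈ 1.6779.
Each bolus raises the concentration by D/Vd = 2069/41 ≈ 50.463 mcg/mL.
Steady-state peak Cmax,ss = C₀·R ≈ 50.463 × 1.6779 ≈ 84.672 mcg/mL.

84.7 mcg/mL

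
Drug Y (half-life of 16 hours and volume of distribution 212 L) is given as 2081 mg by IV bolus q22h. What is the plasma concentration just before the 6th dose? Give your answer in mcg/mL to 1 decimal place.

f = (1/2)^(τ/t½) = (1/2)^(22/16) ≈ 0.3856.
C₀ = D/Vd = 2081/212 ≈ 9.816 mcg/mL.
Before the 6th dose, 5 doses have been given. Superposition: Cmin = C₀·(f + f² + … + f^5).
≈ 9.816 × (0.3856 + 0.1487 + 0.0573 + 0.0221 + 0.0085) ≈ 9.816 × 0.6222 ≈ 6.108 mcg/mL.

6.1 mcg/mL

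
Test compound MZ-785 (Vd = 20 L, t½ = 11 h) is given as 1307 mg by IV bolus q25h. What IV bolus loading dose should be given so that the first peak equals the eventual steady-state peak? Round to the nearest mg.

f = (1/2)^(25/11) ≈ 0.206938; accumulation ratio R = 1/(1−f) ≈ 1.26094.
Loading dose to hit Cmax,ss on first dose: D_load = D_maint·R ≈ 1307 × 1.26094 ≈ 1648.05 mg.

1648 mg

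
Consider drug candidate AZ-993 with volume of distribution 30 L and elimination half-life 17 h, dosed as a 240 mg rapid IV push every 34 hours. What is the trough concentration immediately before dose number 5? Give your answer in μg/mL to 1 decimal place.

f = (1/2)^(τ/t½) = (1/2)^(34/17) ≈ 0.2500.
C₀ = D/Vd = 240/30 ≈ 8.000 μg/mL.
Before the 5th dose, 4 doses have been given. Superposition: Cmin = C₀·(f + f² + … + f^4).
≈ 8.000 × (0.2500 + 0.0625 + 0.0156 + 0.0039) ≈ 8.000 × 0.3320 ≈ 2.656 μg/mL.

2.7 μg/mL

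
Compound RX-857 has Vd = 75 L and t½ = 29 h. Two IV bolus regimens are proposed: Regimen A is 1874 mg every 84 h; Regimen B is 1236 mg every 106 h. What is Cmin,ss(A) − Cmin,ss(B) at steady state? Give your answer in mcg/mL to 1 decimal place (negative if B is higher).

2.5 mcg/mL

Regimen A: f = (1/2)^(84/29) ≈ 0.1343; Cmin,ss = (1874/75)·f/(1−f) ≈ 3.876 mcg/mL.
Regimen B: f = (1/2)^(106/29) ≈ 0.0794; Cmin,ss = (1236/75)·f/(1−f) ≈ 1.421 mcg/mL.
Difference ≈ 3.876 − 1.421 ≈ 2.455 mcg/mL.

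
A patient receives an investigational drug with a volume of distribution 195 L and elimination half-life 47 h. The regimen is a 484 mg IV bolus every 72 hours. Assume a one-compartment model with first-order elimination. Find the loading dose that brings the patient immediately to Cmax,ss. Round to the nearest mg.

f = (1/2)^(72/47) ≈ 0.345818; accumulation ratio R = 1/(1−f) ≈ 1.52863.
Loading dose to hit Cmax,ss on first dose: D_load = D_maint·R ≈ 484 × 1.52863 ≈ 739.86 mg.

740 mg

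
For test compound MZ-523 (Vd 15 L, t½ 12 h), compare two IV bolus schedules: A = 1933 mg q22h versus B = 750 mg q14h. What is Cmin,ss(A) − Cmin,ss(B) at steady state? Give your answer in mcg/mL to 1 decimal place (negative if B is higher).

Regimen A: f = (1/2)^(22/12) ≈ 0.2806; Cmin,ss = (1933/15)·f/(1−f) ≈ 50.264 mcg/mL.
Regimen B: f = (1/2)^(14/12) ≈ 0.4454; Cmin,ss = (750/15)·f/(1−f) ≈ 40.155 mcg/mL.
Difference ≈ 50.264 − 40.155 ≈ 10.109 mcg/mL.

10.1 mcg/mL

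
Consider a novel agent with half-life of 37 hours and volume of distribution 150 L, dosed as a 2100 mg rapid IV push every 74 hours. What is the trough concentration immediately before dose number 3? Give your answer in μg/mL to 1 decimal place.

4.4 μg/mL

f = (1/2)^(τ/t½) = (1/2)^(74/37) ≈ 0.2500.
C₀ = D/Vd = 2100/150 ≈ 14.000 μg/mL.
Before the 3rd dose, 2 doses have been given. Superposition: Cmin = C₀·(f + f²).
≈ 14.000 × (0.2500 + 0.0625) ≈ 14.000 × 0.3125 ≈ 4.375 μg/mL.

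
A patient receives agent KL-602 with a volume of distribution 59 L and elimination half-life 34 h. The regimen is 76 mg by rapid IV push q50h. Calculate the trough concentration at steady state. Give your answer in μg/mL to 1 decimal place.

0.7 μg/mL

Over one 50-h interval, 50/34 ≈ 1.4706 half-lives elapse, leaving f ≈ 0.3608 of each dose.
Each bolus raises the concentration by D/Vd = 76/59 ≈ 1.288 μg/mL.
Steady-state trough Cmin,ss = C₀·f/(1−f) ≈ 1.288 × 0.3608/0.6392 ≈ 0.727 μg/mL.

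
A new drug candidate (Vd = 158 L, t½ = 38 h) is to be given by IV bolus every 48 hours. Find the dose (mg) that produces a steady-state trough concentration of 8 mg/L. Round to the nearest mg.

1770 mg

τ/t½ = 48/38 ≈ 1.2632, so f = (1/2)^(48/38) ≈ 0.416631.
Cmin,ss = (D/Vd)·f/(1−f), so D = Cmin,ss·Vd·(1−f)/f.
D = 8 × 158 × (1−f)/f ≈ 8 × 158 × 1.40021 ≈ 1769.87 mg.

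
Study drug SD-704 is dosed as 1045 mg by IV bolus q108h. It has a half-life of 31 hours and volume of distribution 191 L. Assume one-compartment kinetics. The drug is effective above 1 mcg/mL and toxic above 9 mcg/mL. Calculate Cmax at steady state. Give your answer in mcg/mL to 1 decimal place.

6.0 mcg/mL

k = ln2/t½ = ln2/31 ≈ 0.022360 h⁻¹; fraction remaining f = e^(−kτ) = e^(−0.022360×108) ≈ 0.0894.
At steady state, accumulation factor R = 1/(1 − e^(−kτ)) ≈ 1.0982.
Each bolus raises the concentration by D/Vd = 1045/191 ≈ 5.471 mcg/mL.
Steady-state peak Cmax,ss = C₀·R ≈ 5.471 × 1.0982 ≈ 6.008 mcg/mL.
Peak 6.0 mcg/mL vs MTC 9 mcg/mL: below toxic threshold.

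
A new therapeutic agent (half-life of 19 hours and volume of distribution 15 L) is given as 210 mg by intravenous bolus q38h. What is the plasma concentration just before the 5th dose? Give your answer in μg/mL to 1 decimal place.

f = (1/2)^(τ/t½) = (1/2)^(38/19) ≈ 0.2500.
C₀ = D/Vd = 210/15 ≈ 14.000 μg/mL.
Before the 5th dose, 4 doses have been given. Superposition: Cmin = C₀·(f + f² + … + f^4).
≈ 14.000 × (0.2500 + 0.0625 + 0.0156 + 0.0039) ≈ 14.000 × 0.3320 ≈ 4.648 μg/mL.

4.6 μg/mL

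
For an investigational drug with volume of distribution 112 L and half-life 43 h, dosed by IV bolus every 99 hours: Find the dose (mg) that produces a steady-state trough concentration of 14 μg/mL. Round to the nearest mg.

τ/t½ = 99/43 ≈ 2.3023, so f = (1/2)^(99/43) ≈ 0.202736.
Cmin,ss = (D/Vd)·f/(1−f), so D = Cmin,ss·Vd·(1−f)/f.
D = 14 × 112 × (1−f)/f ≈ 14 × 112 × 3.93252 ≈ 6166.19 mg.

6166 mg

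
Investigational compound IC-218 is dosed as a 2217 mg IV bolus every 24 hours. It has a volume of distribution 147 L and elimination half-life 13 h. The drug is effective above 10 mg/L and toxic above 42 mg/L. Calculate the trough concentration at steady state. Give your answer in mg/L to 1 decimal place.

Over one 24-h interval, 24/13 ≈ 1.8462 half-lives elapse, leaving f ≈ 0.2781 of each dose.
Accumulation ratio R = 1/(1 − f) ≈ 1/0.7219 ≈ 1.3852.
Each bolus raises the concentration by D/Vd = 2217/147 ≈ 15.082 mg/L.
Cmax,ss = C₀/(1 − f) ≈ 15.082/0.7219 ≈ 20.892 mg/L.
One interval later, Cmin,ss = Cmax,ss·e^(−kτ) ≈ 20.892 × 0.2781 ≈ 5.810 mg/L.
Trough 5.8 mg/L vs MEC 10 mg/L: subtherapeutic.

5.8 mg/L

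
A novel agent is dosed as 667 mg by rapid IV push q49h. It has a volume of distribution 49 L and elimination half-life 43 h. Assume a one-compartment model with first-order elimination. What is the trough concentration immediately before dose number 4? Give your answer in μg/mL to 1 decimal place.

10.3 μg/mL

f = (1/2)^(τ/t½) = (1/2)^(49/43) ≈ 0.4539.
C₀ = D/Vd = 667/49 ≈ 13.612 μg/mL.
Before the 4th dose, 3 doses have been given. Superposition: Cmin = C₀·(f + f² + … + f^3).
≈ 13.612 × (0.4539 + 0.2060 + 0.0935) ≈ 13.612 × 0.7534 ≈ 10.255 μg/mL.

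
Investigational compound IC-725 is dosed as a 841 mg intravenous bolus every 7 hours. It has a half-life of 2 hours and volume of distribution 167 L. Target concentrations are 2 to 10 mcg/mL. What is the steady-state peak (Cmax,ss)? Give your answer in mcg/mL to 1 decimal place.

5.5 mcg/mL

τ/t½ = 7/2 ≈ 3.5, so fraction remaining f = (1/2)^(7/2) ≈ 0.0884.
Accumulation ratio R = 1/(1 − f) ≈ 1/0.9116 ≈ 1.0970.
Single-dose peak C₀ = D/Vd = 841/167 ≈ 5.036 mcg/mL.
Steady-state peak Cmax,ss = C₀·R ≈ 5.036 × 1.0970 ≈ 5.524 mcg/mL.
Peak 5.5 mcg/mL vs MTC 10 mcg/mL: below toxic threshold.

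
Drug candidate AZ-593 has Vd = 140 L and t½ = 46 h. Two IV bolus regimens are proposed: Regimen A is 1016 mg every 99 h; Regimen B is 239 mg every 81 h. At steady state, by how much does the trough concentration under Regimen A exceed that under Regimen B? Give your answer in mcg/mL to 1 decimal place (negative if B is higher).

Regimen A: f = (1/2)^(99/46) ≈ 0.2250; Cmin,ss = (1016/140)·f/(1−f) ≈ 2.107 mcg/mL.
Regimen B: f = (1/2)^(81/46) ≈ 0.2951; Cmin,ss = (239/140)·f/(1−f) ≈ 0.715 mcg/mL.
Difference ≈ 2.107 − 0.715 ≈ 1.392 mcg/mL.

1.4 mcg/mL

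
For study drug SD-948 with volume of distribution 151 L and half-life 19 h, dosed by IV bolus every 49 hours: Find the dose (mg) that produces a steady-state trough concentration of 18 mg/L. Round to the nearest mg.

13522 mg

τ/t½ = 49/19 ≈ 2.5789, so f = (1/2)^(49/19) ≈ 0.167363.
Cmin,ss = (D/Vd)·f/(1−f), so D = Cmin,ss·Vd·(1−f)/f.
D = 18 × 151 × (1−f)/f ≈ 18 × 151 × 4.97504 ≈ 13522.16 mg.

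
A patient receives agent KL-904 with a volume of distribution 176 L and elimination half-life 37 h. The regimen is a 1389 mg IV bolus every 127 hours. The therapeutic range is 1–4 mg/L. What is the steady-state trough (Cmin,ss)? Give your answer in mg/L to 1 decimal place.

τ/t½ = 127/37 ≈ 3.4324, so fraction remaining f = (1/2)^(127/37) ≈ 0.0926.
Each bolus raises the concentration by D/Vd = 1389/176 ≈ 7.892 mg/L.
Steady-state trough Cmin,ss = C₀·f/(1−f) ≈ 7.892 × 0.0926/0.9074 ≈ 0.805 mg/L.
Trough 0.8 mg/L vs MEC 1 mg/L: subtherapeutic.

0.8 mg/L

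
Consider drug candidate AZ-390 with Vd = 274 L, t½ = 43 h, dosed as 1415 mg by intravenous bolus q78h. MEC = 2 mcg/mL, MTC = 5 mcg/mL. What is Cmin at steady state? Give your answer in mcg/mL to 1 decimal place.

τ/t½ = 78/43 ≈ 1.814, so fraction remaining f = (1/2)^(78/43) ≈ 0.2844.
Single-dose peak C₀ = D/Vd = 1415/274 ≈ 5.164 mcg/mL.
Steady-state trough Cmin,ss = C₀·f/(1−f) ≈ 5.164 × 0.2844/0.7156 ≈ 2.052 mcg/mL.
Trough 2.1 mcg/mL vs MEC 2 mcg/mL: adequate.

2.1 mcg/mL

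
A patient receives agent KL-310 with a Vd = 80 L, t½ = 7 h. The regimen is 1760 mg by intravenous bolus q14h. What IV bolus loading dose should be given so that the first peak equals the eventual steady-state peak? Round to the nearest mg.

f = (1/2)^(14/7) ≈ 0.250000; accumulation ratio R = 1/(1−f) ≈ 1.33333.
Loading dose to hit Cmax,ss on first dose: D_load = D_maint·R ≈ 1760 × 1.33333 ≈ 2346.66 mg.

2347 mg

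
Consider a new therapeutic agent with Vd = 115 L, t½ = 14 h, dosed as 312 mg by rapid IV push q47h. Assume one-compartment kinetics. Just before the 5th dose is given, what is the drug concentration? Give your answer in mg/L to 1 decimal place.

f = (1/2)^(τ/t½) = (1/2)^(47/14) ≈ 0.0976.
C₀ = D/Vd = 312/115 ≈ 2.713 mg/L.
Before the 5th dose, 4 doses have been given. Superposition: Cmin = C₀·(f + f² + … + f^4).
≈ 2.713 × (0.0976 + 0.0095 + 0.0009 + 0.0001) ≈ 2.713 × 0.1081 ≈ 0.293 mg/L.

0.3 mg/L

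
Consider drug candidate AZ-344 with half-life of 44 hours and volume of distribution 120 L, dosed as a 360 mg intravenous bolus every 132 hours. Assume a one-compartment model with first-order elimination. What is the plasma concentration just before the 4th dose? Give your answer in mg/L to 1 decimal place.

f = (1/2)^(τ/t½) = (1/2)^(132/44) ≈ 0.1250.
C₀ = D/Vd = 360/120 ≈ 3.000 mg/L.
Before the 4th dose, 3 doses have been given. Superposition: Cmin = C₀·(f + f² + … + f^3).
≈ 3.000 × (0.1250 + 0.0156 + 0.0020) ≈ 3.000 × 0.1426 ≈ 0.428 mg/L.

0.4 mg/L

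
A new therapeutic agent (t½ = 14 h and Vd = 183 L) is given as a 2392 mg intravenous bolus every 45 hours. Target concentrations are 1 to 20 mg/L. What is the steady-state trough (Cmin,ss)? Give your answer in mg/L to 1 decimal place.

1.6 mg/L

k = ln2/t½ = ln2/14 ≈ 0.049511 h⁻¹; fraction remaining f = e^(−kτ) = e^(−0.049511×45) ≈ 0.1077.
Each bolus raises the concentration by D/Vd = 2392/183 ≈ 13.071 mg/L.
Steady-state trough Cmin,ss = C₀·f/(1−f) ≈ 13.071 × 0.1077/0.8923 ≈ 1.578 mg/L.
Trough 1.6 mg/L vs MEC 1 mg/L: adequate.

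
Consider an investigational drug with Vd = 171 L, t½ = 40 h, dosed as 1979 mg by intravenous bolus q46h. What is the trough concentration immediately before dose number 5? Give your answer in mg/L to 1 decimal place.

f = (1/2)^(τ/t½) = (1/2)^(46/40) ≈ 0.4506.
C₀ = D/Vd = 1979/171 ≈ 11.573 mg/L.
Before the 5th dose, 4 doses have been given. Superposition: Cmin = C₀·(f + f² + … + f^4).
≈ 11.573 × (0.4506 + 0.2030 + 0.0915 + 0.0412) ≈ 11.573 × 0.7863 ≈ 9.100 mg/L.

9.1 mg/L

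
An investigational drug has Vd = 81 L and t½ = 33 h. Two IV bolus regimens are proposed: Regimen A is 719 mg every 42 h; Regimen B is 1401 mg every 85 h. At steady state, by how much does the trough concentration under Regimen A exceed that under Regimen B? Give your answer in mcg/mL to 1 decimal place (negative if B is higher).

2.8 mcg/mL

Regimen A: f = (1/2)^(42/33) ≈ 0.4139; Cmin,ss = (719/81)·f/(1−f) ≈ 6.269 mcg/mL.
Regimen B: f = (1/2)^(85/33) ≈ 0.1677; Cmin,ss = (1401/81)·f/(1−f) ≈ 3.485 mcg/mL.
Difference ≈ 6.269 − 3.485 ≈ 2.784 mcg/mL.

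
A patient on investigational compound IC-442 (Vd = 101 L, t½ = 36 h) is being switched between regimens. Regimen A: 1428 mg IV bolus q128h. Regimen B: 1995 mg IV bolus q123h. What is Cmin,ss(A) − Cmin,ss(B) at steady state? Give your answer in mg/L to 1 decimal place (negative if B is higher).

Regimen A: f = (1/2)^(128/36) ≈ 0.0850; Cmin,ss = (1428/101)·f/(1−f) ≈ 1.313 mg/L.
Regimen B: f = (1/2)^(123/36) ≈ 0.0936; Cmin,ss = (1995/101)·f/(1−f) ≈ 2.040 mg/L.
Difference ≈ 1.313 − 2.040 ≈ -0.727 mg/L.

-0.7 mg/L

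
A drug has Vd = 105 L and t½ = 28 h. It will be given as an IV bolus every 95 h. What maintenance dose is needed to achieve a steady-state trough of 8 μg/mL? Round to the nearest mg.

τ/t½ = 95/28 ≈ 3.3929, so f = (1/2)^(95/28) ≈ 0.095202.
Cmin,ss = (D/Vd)·f/(1−f), so D = Cmin,ss·Vd·(1−f)/f.
D = 8 × 105 × (1−f)/f ≈ 8 × 105 × 9.50398 ≈ 7983.34 mg.

7983 mg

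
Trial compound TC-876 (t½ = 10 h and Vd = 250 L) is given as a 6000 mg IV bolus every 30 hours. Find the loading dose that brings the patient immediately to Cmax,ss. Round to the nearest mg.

6857 mg

f = (1/2)^(30/10) ≈ 0.125000; accumulation ratio R = 1/(1−f) ≈ 1.14286.
Loading dose to hit Cmax,ss on first dose: D_load = D_maint·R ≈ 6000 × 1.14286 ≈ 6857.16 mg.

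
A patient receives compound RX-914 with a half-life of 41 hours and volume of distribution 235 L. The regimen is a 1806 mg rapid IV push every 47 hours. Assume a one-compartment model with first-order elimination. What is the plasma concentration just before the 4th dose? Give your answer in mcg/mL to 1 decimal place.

5.7 mcg/mL

f = (1/2)^(τ/t½) = (1/2)^(47/41) ≈ 0.4518.
C₀ = D/Vd = 1806/235 ≈ 7.685 mcg/mL.
Before the 4th dose, 3 doses have been given. Superposition: Cmin = C₀·(f + f² + … + f^3).
≈ 7.685 × (0.4518 + 0.2041 + 0.0922) ≈ 7.685 × 0.7481 ≈ 5.749 mcg/mL.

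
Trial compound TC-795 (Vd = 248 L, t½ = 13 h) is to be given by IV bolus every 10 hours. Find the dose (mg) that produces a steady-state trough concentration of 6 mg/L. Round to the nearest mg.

1048 mg

τ/t½ = 10/13 ≈ 0.76923, so f = (1/2)^(10/13) ≈ 0.586730.
Cmin,ss = (D/Vd)·f/(1−f), so D = Cmin,ss·Vd·(1−f)/f.
D = 6 × 248 × (1−f)/f ≈ 6 × 248 × 0.70436 ≈ 1048.09 mg.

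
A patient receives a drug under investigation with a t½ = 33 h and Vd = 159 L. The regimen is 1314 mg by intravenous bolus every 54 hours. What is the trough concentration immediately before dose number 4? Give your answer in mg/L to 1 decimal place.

f = (1/2)^(τ/t½) = (1/2)^(54/33) ≈ 0.3217.
C₀ = D/Vd = 1314/159 ≈ 8.264 mg/L.
Before the 4th dose, 3 doses have been given. Superposition: Cmin = C₀·(f + f² + … + f^3).
≈ 8.264 × (0.3217 + 0.1035 + 0.0333) ≈ 8.264 × 0.4585 ≈ 3.789 mg/L.

3.8 mg/L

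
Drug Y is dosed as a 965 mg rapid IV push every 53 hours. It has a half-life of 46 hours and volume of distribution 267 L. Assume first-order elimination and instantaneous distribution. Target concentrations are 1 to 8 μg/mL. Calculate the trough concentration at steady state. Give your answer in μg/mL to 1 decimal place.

3.0 μg/mL

Over one 53-h interval, 53/46 ≈ 1.1522 half-lives elapse, leaving f ≈ 0.4499 of each dose.
At steady state, accumulation factor R = 1/(1 − e^(−kτ)) ≈ 1.8179.
Single-dose peak C₀ = D/Vd = 965/267 ≈ 3.614 μg/mL.
Cmax,ss = C₀/(1 − f) ≈ 3.614/0.5501 ≈ 6.570 μg/mL.
One interval later, Cmin,ss = Cmax,ss·e^(−kτ) ≈ 6.570 × 0.4499 ≈ 2.956 μg/mL.
Trough 3.0 μg/mL vs MEC 1 μg/mL: adequate.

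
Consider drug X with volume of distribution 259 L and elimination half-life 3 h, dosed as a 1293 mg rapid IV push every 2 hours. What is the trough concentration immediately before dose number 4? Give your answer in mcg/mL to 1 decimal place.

f = (1/2)^(τ/t½) = (1/2)^(2/3) ≈ 0.6300.
C₀ = D/Vd = 1293/259 ≈ 4.992 mcg/mL.
Before the 4th dose, 3 doses have been given. Superposition: Cmin = C₀·(f + f² + … + f^3).
≈ 4.992 × (0.6300 + 0.3969 + 0.2500) ≈ 4.992 × 1.2769 ≈ 6.374 mcg/mL.

6.4 mcg/mL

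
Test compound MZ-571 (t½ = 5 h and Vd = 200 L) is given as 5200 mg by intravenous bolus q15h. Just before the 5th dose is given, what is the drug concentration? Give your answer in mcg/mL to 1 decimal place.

f = (1/2)^(τ/t½) = (1/2)^(15/5) ≈ 0.1250.
C₀ = D/Vd = 5200/200 ≈ 26.000 mcg/mL.
Before the 5th dose, 4 doses have been given. Superposition: Cmin = C₀·(f + f² + … + f^4).
≈ 26.000 × (0.1250 + 0.0156 + 0.0020 + 0.0002) ≈ 26.000 × 0.1428 ≈ 3.713 mcg/mL.

3.7 mcg/mL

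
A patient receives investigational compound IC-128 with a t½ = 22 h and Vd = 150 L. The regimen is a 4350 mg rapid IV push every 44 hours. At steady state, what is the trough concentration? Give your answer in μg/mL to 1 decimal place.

9.7 μg/mL

τ = 44 h = 2 half-lives, so f = (1/2)^2 = 0.25.
At steady state, R = 1/(1 − 0.25) = 4/3.
Single-dose peak C₀ = D/Vd = 4350/150 = 29 μg/mL.
Steady-state peak Cmax,ss = C₀·R = 29 × 4/3 ≈ 38.667 μg/mL.
Steady-state trough Cmin,ss = Cmax,ss·f ≈ 38.667 × 0.25 ≈ 9.667 μg/mL.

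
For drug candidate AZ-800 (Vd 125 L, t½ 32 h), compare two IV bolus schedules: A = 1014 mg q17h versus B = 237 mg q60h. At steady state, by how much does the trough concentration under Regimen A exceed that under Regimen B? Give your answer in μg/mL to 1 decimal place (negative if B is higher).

17.5 μg/mL

Regimen A: f = (1/2)^(17/32) ≈ 0.6920; Cmin,ss = (1014/125)·f/(1−f) ≈ 18.226 μg/mL.
Regimen B: f = (1/2)^(60/32) ≈ 0.2726; Cmin,ss = (237/125)·f/(1−f) ≈ 0.711 μg/mL.
Difference ≈ 18.226 − 0.711 ≈ 17.515 μg/mL.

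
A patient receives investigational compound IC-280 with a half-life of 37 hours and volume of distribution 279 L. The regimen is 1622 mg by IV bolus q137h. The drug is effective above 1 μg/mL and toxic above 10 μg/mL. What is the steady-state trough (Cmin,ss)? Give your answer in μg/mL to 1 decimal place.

k = ln2/t½ = ln2/37 ≈ 0.018734 h⁻¹; fraction remaining f = e^(−kτ) = e^(−0.018734×137) ≈ 0.0768.
At steady state, accumulation factor R = 1/(1 − e^(−kτ)) ≈ 1.0832.
Single-dose peak C₀ = D/Vd = 1622/279 ≈ 5.814 μg/mL.
Steady-state peak Cmax,ss = C₀·R ≈ 5.814 × 1.0832 ≈ 6.298 μg/mL.
One interval later, Cmin,ss = Cmax,ss·e^(−kτ) ≈ 6.298 × 0.0768 ≈ 0.484 μg/mL.
Trough 0.5 μg/mL vs MEC 1 μg/mL: subtherapeutic.

0.5 μg/mL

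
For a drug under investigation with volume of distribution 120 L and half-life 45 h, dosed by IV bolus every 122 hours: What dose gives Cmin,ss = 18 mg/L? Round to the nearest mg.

τ/t½ = 122/45 ≈ 2.7111, so f = (1/2)^(122/45) ≈ 0.152712.
Cmin,ss = (D/Vd)·f/(1−f), so D = Cmin,ss·Vd·(1−f)/f.
D = 18 × 120 × (1−f)/f ≈ 18 × 120 × 5.54827 ≈ 11984.26 mg.

11984 mg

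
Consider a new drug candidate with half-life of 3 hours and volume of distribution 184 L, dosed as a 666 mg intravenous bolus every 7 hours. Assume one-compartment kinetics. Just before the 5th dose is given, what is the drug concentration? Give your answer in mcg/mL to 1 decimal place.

0.9 mcg/mL

f = (1/2)^(τ/t½) = (1/2)^(7/3) ≈ 0.1984.
C₀ = D/Vd = 666/184 ≈ 3.620 mcg/mL.
Before the 5th dose, 4 doses have been given. Superposition: Cmin = C₀·(f + f² + … + f^4).
≈ 3.620 × (0.1984 + 0.0394 + 0.0078 + 0.0015) ≈ 3.620 × 0.2471 ≈ 0.895 mcg/mL.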